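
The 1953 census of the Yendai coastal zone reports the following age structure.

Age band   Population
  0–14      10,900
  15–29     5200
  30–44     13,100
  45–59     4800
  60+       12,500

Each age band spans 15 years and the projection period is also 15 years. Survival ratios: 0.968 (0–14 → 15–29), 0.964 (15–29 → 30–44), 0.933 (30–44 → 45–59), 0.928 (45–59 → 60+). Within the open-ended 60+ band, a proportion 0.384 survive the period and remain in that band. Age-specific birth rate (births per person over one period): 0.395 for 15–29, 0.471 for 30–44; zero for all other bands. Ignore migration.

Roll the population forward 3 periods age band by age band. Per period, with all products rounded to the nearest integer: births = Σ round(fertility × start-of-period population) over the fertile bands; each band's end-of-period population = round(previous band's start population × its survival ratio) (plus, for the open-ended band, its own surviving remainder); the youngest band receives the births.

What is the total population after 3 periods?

(Groups numbered youngest = 1 to oldest = 5.)
Period 1:
Births: 5200 × 0.395 = 2054 ; 13100 × 0.471 = 6170 → total 8224
Group 2: 10900 × 0.968 = 10551
Group 3: 5200 × 0.964 = 5013
Group 4: 13100 × 0.933 = 12222
Group 5: 4800 × 0.928 + 12500 × 0.384 = 4454 + 4800 = 9254
End of period: [8224, 10551, 5013, 12222, 9254]
Period 2:
Births: 10551 × 0.395 = 4168 ; 5013 × 0.471 = 2361 → total 6529
Group 2: 8224 × 0.968 = 7961
Group 3: 10551 × 0.964 = 10171
Group 4: 5013 × 0.933 = 4677
Group 5: 12222 × 0.928 + 9254 × 0.384 = 11342 + 3554 = 14896
End of period: [6529, 7961, 10171, 4677, 14896]
Period 3:
Births: 7961 × 0.395 = 3145 ; 10171 × 0.471 = 4791 → total 7936
Group 2: 6529 × 0.968 = 6320
Group 3: 7961 × 0.964 = 7674
Group 4: 10171 × 0.933 = 9490
Group 5: 4677 × 0.928 + 14896 × 0.384 = 4340 + 5720 = 10060
End of period: [7936, 6320, 7674, 9490, 10060]
Total after period 3: 7936 + 6320 + 7674 + 9490 + 10060 = 41480

41480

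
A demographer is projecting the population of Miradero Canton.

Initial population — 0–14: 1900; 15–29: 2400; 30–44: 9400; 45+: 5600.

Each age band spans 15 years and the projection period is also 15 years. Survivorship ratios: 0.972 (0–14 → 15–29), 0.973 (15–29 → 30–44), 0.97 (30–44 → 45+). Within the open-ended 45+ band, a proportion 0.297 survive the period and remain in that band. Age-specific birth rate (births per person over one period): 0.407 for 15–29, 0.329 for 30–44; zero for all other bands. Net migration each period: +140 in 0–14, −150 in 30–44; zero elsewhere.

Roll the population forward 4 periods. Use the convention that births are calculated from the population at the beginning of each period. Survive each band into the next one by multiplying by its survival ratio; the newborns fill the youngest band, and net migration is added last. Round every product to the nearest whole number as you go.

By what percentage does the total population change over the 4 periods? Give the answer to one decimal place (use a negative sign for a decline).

-46.4

Period 1.
Births: 2400 × 0.407 = 977 ; 9400 × 0.329 = 3093 ⇒ total 4070
15–29: 1900 × 0.972 = 1847
30–44: 2400 × 0.973 = 2335
45+: 9400 × 0.97 + 5600 × 0.297 = 9118 + 1663 = 10781
Net migration: 0–14 + 140 → 4210; 30–44 − 150 → 2185
Population now: 0–14=4210, 15–29=1847, 30–44=2185, 45+=10781
Period 2.
Births: 1847 × 0.407 = 752 ; 2185 × 0.329 = 719 ⇒ total 1471
15–29: 4210 × 0.972 = 4092
30–44: 1847 × 0.973 = 1797
45+: 2185 × 0.97 + 10781 × 0.297 = 2119 + 3202 = 5321
Net migration: 0–14 + 140 → 1611; 30–44 − 150 → 1647
Population now: 0–14=1611, 15–29=4092, 30–44=1647, 45+=5321
Period 3.
Births: 4092 × 0.407 = 1665 ; 1647 × 0.329 = 542 ⇒ total 2207
15–29: 1611 × 0.972 = 1566
30–44: 4092 × 0.973 = 3982
45+: 1647 × 0.97 + 5321 × 0.297 = 1598 + 1580 = 3178
Net migration: 0–14 + 140 → 2347; 30–44 − 150 → 3832
Population now: 0–14=2347, 15–29=1566, 30–44=3832, 45+=3178
Period 4.
Births: 1566 × 0.407 = 637 ; 3832 × 0.329 = 1261 ⇒ total 1898
15–29: 2347 × 0.972 = 2281
30–44: 1566 × 0.973 = 1524
45+: 3832 × 0.97 + 3178 × 0.297 = 3717 + 944 = 4661
Net migration: 0–14 + 140 → 2038; 30–44 − 150 → 1374
Population now: 0–14=2038, 15–29=2281, 30–44=1374, 45+=4661
Total: 19300 → 10354; change = -8946; percentage change = -46.4%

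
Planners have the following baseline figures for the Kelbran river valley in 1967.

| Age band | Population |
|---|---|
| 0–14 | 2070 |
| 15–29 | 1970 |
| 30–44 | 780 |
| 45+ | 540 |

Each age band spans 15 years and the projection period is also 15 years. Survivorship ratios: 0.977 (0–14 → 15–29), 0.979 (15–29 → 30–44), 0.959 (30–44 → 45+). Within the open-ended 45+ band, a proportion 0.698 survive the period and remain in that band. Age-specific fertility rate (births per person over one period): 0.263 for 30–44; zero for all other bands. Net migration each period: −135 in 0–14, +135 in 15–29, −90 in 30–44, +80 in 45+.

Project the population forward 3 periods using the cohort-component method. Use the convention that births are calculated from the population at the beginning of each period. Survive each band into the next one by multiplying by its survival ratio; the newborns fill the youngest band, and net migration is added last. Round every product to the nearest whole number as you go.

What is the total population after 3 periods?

Call the groups 1 to 4, youngest first.
— Period 1 —
Births: 780 × 0.263 = 205
Group 2: 2070 × 0.977 = 2022
Group 3: 1970 × 0.979 = 1929
Group 4: 780 × 0.959 + 540 × 0.698 = 748 + 377 = 1125
Net migration: Group 1 − 135 → 70; Group 2 + 135 → 2157; Group 3 − 90 → 1839; Group 4 + 80 → 1205
Giving 70 / 2157 / 1839 / 1205.
— Period 2 —
Births: 1839 × 0.263 = 484
Group 2: 70 × 0.977 = 68
Group 3: 2157 × 0.979 = 2112
Group 4: 1839 × 0.959 + 1205 × 0.698 = 1764 + 841 = 2605
Net migration: Group 1 − 135 → 349; Group 2 + 135 → 203; Group 3 − 90 → 2022; Group 4 + 80 → 2685
Giving 349 / 203 / 2022 / 2685.
— Period 3 —
Births: 2022 × 0.263 = 532
Group 2: 349 × 0.977 = 341
Group 3: 203 × 0.979 = 199
Group 4: 2022 × 0.959 + 2685 × 0.698 = 1939 + 1874 = 3813
Net migration: Group 1 − 135 → 397; Group 2 + 135 → 476; Group 3 − 90 → 109; Group 4 + 80 → 3893
Giving 397 / 476 / 109 / 3893.
Total after period 3: 397 + 476 + 109 + 3893 = 4875

4875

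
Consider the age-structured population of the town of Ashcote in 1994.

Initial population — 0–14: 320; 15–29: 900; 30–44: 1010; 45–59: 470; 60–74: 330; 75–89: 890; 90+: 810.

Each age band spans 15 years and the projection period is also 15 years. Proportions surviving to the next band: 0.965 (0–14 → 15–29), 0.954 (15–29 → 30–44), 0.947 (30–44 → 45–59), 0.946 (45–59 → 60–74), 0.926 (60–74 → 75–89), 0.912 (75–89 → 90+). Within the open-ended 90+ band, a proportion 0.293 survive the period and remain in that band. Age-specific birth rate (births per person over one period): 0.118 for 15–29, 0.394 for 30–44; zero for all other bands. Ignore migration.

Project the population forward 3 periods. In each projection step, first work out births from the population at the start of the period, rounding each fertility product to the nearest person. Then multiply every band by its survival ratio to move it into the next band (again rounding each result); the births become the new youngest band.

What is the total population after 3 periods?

Call the bands 1 to 7, youngest first.
Period 1:
Births: 900 × 0.118 = 106 ; 1010 × 0.394 = 398 → 504
Band 2: 320 × 0.965 = 309
Band 3: 900 × 0.954 = 859
Band 4: 1010 × 0.947 = 956
Band 5: 470 × 0.946 = 445
Band 6: 330 × 0.926 = 306
Band 7: 890 × 0.912 + 810 × 0.293 = 812 + 237 = 1049
Population now: 0–14=504, 15–29=309, 30–44=859, 45–59=956, 60–74=445, 75–89=306, 90+=1049
Period 2:
Births: 309 × 0.118 = 36 ; 859 × 0.394 = 338 → 374
Band 2: 504 × 0.965 = 486
Band 3: 309 × 0.954 = 295
Band 4: 859 × 0.947 = 813
Band 5: 956 × 0.946 = 904
Band 6: 445 × 0.926 = 412
Band 7: 306 × 0.912 + 1049 × 0.293 = 279 + 307 = 586
Population now: 0–14=374, 15–29=486, 30–44=295, 45–59=813, 60–74=904, 75–89=412, 90+=586
Period 3:
Births: 486 × 0.118 = 57 ; 295 × 0.394 = 116 → 173
Band 2: 374 × 0.965 = 361
Band 3: 486 × 0.954 = 464
Band 4: 295 × 0.947 = 279
Band 5: 813 × 0.946 = 769
Band 6: 904 × 0.926 = 837
Band 7: 412 × 0.912 + 586 × 0.293 = 376 + 172 = 548
Population now: 0–14=173, 15–29=361, 30–44=464, 45–59=279, 60–74=769, 75–89=837, 90+=548
Total after period 3: 173 + 361 + 464 + 279 + 769 + 837 + 548 = 3431

3431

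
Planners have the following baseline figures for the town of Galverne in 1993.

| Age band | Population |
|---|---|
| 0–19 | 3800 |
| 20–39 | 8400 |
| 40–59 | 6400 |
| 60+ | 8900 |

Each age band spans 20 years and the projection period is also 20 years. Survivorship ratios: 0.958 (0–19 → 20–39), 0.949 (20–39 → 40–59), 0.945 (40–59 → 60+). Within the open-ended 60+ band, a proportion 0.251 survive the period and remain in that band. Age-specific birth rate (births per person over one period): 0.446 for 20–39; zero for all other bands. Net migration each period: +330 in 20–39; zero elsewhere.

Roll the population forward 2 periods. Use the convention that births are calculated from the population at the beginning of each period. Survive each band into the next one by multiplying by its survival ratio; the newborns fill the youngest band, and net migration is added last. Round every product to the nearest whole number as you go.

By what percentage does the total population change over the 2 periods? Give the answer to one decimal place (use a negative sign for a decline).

After projecting period 1:
Births: 8400 × 0.446 = 3746
20–39: 3800 × 0.958 = 3640
40–59: 8400 × 0.949 = 7972
60+: 6400 × 0.945 + 8900 × 0.251 = 6048 + 2234 = 8282
Net migration: 20–39 + 330 → 3970
→ [3746, 3970, 7972, 8282]
After projecting period 2:
Births: 3970 × 0.446 = 1771
20–39: 3746 × 0.958 = 3589
40–59: 3970 × 0.949 = 3768
60+: 7972 × 0.945 + 8282 × 0.251 = 7534 + 2079 = 9613
Net migration: 20–39 + 330 → 3919
→ [1771, 3919, 3768, 9613]
Total: 27500 → 19071; change = -8429; percentage change = -30.7%

-30.7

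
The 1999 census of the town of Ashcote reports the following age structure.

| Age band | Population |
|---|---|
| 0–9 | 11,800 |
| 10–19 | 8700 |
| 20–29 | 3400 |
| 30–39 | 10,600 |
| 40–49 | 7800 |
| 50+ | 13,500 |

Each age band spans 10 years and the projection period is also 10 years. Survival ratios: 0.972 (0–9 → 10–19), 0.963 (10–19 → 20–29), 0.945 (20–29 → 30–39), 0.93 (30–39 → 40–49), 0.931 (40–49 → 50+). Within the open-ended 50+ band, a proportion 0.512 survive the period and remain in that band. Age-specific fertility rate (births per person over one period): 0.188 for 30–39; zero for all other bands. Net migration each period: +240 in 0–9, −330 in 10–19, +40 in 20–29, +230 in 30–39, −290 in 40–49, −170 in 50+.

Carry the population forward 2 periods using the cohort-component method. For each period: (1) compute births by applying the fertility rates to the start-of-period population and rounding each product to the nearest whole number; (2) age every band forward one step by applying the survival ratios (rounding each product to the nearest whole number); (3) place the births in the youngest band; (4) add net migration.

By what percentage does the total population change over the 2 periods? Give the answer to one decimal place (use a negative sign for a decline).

[period 1]
Births: 10600 × 0.188 = 1993
10–19: 11800 × 0.972 = 11470
20–29: 8700 × 0.963 = 8378
30–39: 3400 × 0.945 = 3213
40–49: 10600 × 0.93 = 9858
50+: 7800 × 0.931 + 13500 × 0.512 = 7262 + 6912 = 14174
Net migration: 0–9 + 240 → 2233; 10–19 − 330 → 11140; 20–29 + 40 → 8418; 30–39 + 230 → 3443; 40–49 − 290 → 9568; 50+ − 170 → 14004
End of period: [2233, 11140, 8418, 3443, 9568, 14004]
[period 2]
Births: 3443 × 0.188 = 647
10–19: 2233 × 0.972 = 2170
20–29: 11140 × 0.963 = 10728
30–39: 8418 × 0.945 = 7955
40–49: 3443 × 0.93 = 3202
50+: 9568 × 0.931 + 14004 × 0.512 = 8908 + 7170 = 16078
Net migration: 0–9 + 240 → 887; 10–19 − 330 → 1840; 20–29 + 40 → 10768; 30–39 + 230 → 8185; 40–49 − 290 → 2912; 50+ − 170 → 15908
End of period: [887, 1840, 10768, 8185, 2912, 15908]
Total: 55800 → 40500; change = -15300; percentage change = -27.4%

-27.4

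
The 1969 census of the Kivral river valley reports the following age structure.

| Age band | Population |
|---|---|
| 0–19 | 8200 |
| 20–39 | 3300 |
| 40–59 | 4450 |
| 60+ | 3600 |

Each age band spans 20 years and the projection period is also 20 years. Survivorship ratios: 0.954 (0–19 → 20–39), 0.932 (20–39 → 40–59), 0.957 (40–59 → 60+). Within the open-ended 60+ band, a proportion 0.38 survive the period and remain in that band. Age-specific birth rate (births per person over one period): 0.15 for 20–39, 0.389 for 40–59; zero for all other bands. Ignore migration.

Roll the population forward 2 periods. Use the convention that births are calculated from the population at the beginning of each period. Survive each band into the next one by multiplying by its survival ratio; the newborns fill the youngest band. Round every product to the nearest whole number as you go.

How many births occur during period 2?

2370

Numbering the groups 1..4 from youngest to oldest:
[period 1]
Births: 3300 × 0.15 = 495, 4450 × 0.389 = 1731 → 2226
Group 2: 8200 × 0.954 = 7823
Group 3: 3300 × 0.932 = 3076
Group 4: 4450 × 0.957 + 3600 × 0.38 = 4259 + 1368 = 5627
Giving 2226 / 7823 / 3076 / 5627.
[period 2]
Births: 7823 × 0.15 = 1173, 3076 × 0.389 = 1197 → 2370
Group 2: 2226 × 0.954 = 2124
Group 3: 7823 × 0.932 = 7291
Group 4: 3076 × 0.957 + 5627 × 0.38 = 2944 + 2138 = 5082
Giving 2370 / 2124 / 7291 / 5082.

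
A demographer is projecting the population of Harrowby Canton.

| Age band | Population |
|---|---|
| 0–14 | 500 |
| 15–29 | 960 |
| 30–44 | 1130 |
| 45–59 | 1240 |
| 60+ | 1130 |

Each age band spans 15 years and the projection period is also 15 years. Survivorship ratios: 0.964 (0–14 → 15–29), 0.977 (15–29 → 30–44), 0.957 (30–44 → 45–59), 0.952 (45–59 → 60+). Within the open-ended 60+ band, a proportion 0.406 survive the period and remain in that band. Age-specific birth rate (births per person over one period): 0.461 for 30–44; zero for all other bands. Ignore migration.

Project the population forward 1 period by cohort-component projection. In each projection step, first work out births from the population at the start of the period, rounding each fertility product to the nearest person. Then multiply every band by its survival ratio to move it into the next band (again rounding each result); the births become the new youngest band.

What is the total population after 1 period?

[period 1]
Births: 1130 × 0.461 = 521
15–29: 500 × 0.964 = 482
30–44: 960 × 0.977 = 938
45–59: 1130 × 0.957 = 1081
60+: 1240 × 0.952 + 1130 × 0.406 = 1180 + 459 = 1639
→ [521, 482, 938, 1081, 1639]
Total after period 1: 521 + 482 + 938 + 1081 + 1639 = 4661

4661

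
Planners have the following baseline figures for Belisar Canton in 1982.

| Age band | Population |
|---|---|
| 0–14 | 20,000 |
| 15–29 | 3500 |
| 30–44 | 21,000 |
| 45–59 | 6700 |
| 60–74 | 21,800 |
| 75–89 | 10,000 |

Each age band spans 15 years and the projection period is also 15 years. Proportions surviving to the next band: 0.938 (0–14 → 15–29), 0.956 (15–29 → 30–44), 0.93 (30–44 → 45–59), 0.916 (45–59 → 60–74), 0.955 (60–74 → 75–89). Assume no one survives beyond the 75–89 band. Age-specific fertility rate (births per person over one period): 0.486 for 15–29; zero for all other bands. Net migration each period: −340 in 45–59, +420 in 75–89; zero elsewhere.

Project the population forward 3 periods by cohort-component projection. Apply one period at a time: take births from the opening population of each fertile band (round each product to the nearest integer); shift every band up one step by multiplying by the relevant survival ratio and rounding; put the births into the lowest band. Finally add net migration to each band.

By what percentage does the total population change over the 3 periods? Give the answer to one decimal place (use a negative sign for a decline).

Call the bands 1 to 6, youngest first.
Period 1:
Births: 3500 × 0.486 = 1701
Band 2: 20000 × 0.938 = 18760
Band 3: 3500 × 0.956 = 3346
Band 4: 21000 × 0.93 = 19530
Band 5: 6700 × 0.916 = 6137
Band 6: 21800 × 0.955 = 20819
Net migration: Band 4 − 340 → 19190; Band 6 + 420 → 21239
Giving 1701 / 18760 / 3346 / 19190 / 6137 / 21239.
Period 2:
Births: 18760 × 0.486 = 9117
Band 2: 1701 × 0.938 = 1596
Band 3: 18760 × 0.956 = 17935
Band 4: 3346 × 0.93 = 3112
Band 5: 19190 × 0.916 = 17578
Band 6: 6137 × 0.955 = 5861
Net migration: Band 4 − 340 → 2772; Band 6 + 420 → 6281
Giving 9117 / 1596 / 17935 / 2772 / 17578 / 6281.
Period 3:
Births: 1596 × 0.486 = 776
Band 2: 9117 × 0.938 = 8552
Band 3: 1596 × 0.956 = 1526
Band 4: 17935 × 0.93 = 16680
Band 5: 2772 × 0.916 = 2539
Band 6: 17578 × 0.955 = 16787
Net migration: Band 4 − 340 → 16340; Band 6 + 420 → 17207
Giving 776 / 8552 / 1526 / 16340 / 2539 / 17207.
Total: 83000 → 46940; change = -36060; percentage change = -43.4%

-43.4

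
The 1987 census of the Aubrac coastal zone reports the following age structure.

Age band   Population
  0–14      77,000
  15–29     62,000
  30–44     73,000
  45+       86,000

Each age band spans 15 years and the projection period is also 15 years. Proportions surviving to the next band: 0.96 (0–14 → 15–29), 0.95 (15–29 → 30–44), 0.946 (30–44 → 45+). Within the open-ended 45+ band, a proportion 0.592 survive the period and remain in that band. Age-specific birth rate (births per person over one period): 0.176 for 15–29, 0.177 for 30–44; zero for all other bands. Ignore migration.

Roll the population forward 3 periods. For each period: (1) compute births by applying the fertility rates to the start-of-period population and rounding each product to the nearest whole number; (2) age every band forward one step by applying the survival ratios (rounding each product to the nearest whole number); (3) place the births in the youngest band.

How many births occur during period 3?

16457

After projecting period 1:
Births: 62000 * 0.176 = 10912 ; 73000 * 0.177 = 12921 → 23833
15–29: 77000 * 0.96 = 73920
30–44: 62000 * 0.95 = 58900
45+: 73000 * 0.946 + 86000 * 0.592 = 69058 + 50912 = 119970
Population now: 0–14=23833, 15–29=73920, 30–44=58900, 45+=119970
After projecting period 2:
Births: 73920 * 0.176 = 13010 ; 58900 * 0.177 = 10425 → 23435
15–29: 23833 * 0.96 = 22880
30–44: 73920 * 0.95 = 70224
45+: 58900 * 0.946 + 119970 * 0.592 = 55719 + 71022 = 126741
Population now: 0–14=23435, 15–29=22880, 30–44=70224, 45+=126741
After projecting period 3:
Births: 22880 * 0.176 = 4027 ; 70224 * 0.177 = 12430 → 16457
15–29: 23435 * 0.96 = 22498
30–44: 22880 * 0.95 = 21736
45+: 70224 * 0.946 + 126741 * 0.592 = 66432 + 75031 = 141463
Population now: 0–14=16457, 15–29=22498, 30–44=21736, 45+=141463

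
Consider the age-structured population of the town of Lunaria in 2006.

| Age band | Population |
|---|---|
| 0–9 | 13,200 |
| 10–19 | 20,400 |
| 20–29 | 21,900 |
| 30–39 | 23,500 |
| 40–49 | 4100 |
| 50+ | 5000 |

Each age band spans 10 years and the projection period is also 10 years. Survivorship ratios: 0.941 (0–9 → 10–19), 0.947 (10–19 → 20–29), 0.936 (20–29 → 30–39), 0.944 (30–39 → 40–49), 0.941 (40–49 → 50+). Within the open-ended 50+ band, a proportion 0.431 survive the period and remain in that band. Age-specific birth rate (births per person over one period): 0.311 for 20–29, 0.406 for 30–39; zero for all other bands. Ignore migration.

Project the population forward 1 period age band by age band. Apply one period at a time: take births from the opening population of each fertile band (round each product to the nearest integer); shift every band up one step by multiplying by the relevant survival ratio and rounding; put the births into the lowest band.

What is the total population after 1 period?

96787

After projecting period 1:
Births: 21900 × 0.311 = 6811  |  23500 × 0.406 = 9541 → 16352
10–19: 13200 × 0.941 = 12421
20–29: 20400 × 0.947 = 19319
30–39: 21900 × 0.936 = 20498
40–49: 23500 × 0.944 = 22184
50+: 4100 × 0.941 + 5000 × 0.431 = 3858 + 2155 = 6013
End of period: [16352, 12421, 19319, 20498, 22184, 6013]
Total after period 1: 16352 + 12421 + 19319 + 20498 + 22184 + 6013 = 96787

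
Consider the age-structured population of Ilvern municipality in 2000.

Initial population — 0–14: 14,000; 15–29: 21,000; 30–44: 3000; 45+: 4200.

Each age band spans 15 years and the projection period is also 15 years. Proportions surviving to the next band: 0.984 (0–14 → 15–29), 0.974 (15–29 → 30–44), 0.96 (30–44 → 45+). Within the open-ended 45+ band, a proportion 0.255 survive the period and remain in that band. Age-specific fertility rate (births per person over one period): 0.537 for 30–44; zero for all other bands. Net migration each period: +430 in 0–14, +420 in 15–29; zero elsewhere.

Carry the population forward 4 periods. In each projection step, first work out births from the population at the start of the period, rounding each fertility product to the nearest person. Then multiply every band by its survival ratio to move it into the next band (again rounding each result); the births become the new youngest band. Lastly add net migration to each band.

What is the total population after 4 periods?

28194

Period 1.
Births: 3000 × 0.537 = 1611
15–29: 14000 × 0.984 = 13776
30–44: 21000 × 0.974 = 20454
45+: 3000 × 0.96 + 4200 × 0.255 = 2880 + 1071 = 3951
Net migration: 0–14 + 430 → 2041; 15–29 + 420 → 14196
Giving 2041 / 14196 / 20454 / 3951.
Period 2.
Births: 20454 × 0.537 = 10984
15–29: 2041 × 0.984 = 2008
30–44: 14196 × 0.974 = 13827
45+: 20454 × 0.96 + 3951 × 0.255 = 19636 + 1008 = 20644
Net migration: 0–14 + 430 → 11414; 15–29 + 420 → 2428
Giving 11414 / 2428 / 13827 / 20644.
Period 3.
Births: 13827 × 0.537 = 7425
15–29: 11414 × 0.984 = 11231
30–44: 2428 × 0.974 = 2365
45+: 13827 × 0.96 + 20644 × 0.255 = 13274 + 5264 = 18538
Net migration: 0–14 + 430 → 7855; 15–29 + 420 → 11651
Giving 7855 / 11651 / 2365 / 18538.
Period 4.
Births: 2365 × 0.537 = 1270
15–29: 7855 × 0.984 = 7729
30–44: 11651 × 0.974 = 11348
45+: 2365 × 0.96 + 18538 × 0.255 = 2270 + 4727 = 6997
Net migration: 0–14 + 430 → 1700; 15–29 + 420 → 8149
Giving 1700 / 8149 / 11348 / 6997.
Total after period 4: 1700 + 8149 + 11348 + 6997 = 28194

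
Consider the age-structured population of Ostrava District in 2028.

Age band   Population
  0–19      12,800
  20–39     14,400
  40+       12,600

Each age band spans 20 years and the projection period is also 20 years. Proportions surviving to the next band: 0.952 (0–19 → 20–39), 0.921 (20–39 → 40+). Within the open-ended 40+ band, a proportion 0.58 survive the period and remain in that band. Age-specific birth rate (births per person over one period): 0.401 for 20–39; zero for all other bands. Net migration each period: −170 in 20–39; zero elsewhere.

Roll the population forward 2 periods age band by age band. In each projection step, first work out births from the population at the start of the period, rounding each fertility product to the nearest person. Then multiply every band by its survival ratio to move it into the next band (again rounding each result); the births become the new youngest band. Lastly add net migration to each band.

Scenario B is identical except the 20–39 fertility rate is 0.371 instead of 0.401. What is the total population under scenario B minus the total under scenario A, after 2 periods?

-771

Call the groups 1 to 3, youngest first.
[period 1]
Births: 14400 * 0.401 = 5774
Group 2: 12800 * 0.952 = 12186
Group 3: 14400 * 0.921 + 12600 * 0.58 = 13262 + 7308 = 20570
Net migration: Group 2 − 170 → 12016
→ [5774, 12016, 20570]
[period 2]
Births: 12016 * 0.401 = 4818
Group 2: 5774 * 0.952 = 5497
Group 3: 12016 * 0.921 + 20570 * 0.58 = 11067 + 11931 = 22998
Net migration: Group 2 − 170 → 5327
→ [4818, 5327, 22998]
Scenario A total after 2 periods: 33143
Scenario B projection —
[period 1]
Births: 14400 * 0.371 = 5342
Group 2: 12800 * 0.952 = 12186
Group 3: 14400 * 0.921 + 12600 * 0.58 = 13262 + 7308 = 20570
Net migration: Group 2 − 170 → 12016
→ [5342, 12016, 20570]
[period 2]
Births: 12016 * 0.371 = 4458
Group 2: 5342 * 0.952 = 5086
Group 3: 12016 * 0.921 + 20570 * 0.58 = 11067 + 11931 = 22998
Net migration: Group 2 − 170 → 4916
→ [4458, 4916, 22998]
Scenario B total after 2 periods: 32372
Difference B − A = 32372 − 33143 = -771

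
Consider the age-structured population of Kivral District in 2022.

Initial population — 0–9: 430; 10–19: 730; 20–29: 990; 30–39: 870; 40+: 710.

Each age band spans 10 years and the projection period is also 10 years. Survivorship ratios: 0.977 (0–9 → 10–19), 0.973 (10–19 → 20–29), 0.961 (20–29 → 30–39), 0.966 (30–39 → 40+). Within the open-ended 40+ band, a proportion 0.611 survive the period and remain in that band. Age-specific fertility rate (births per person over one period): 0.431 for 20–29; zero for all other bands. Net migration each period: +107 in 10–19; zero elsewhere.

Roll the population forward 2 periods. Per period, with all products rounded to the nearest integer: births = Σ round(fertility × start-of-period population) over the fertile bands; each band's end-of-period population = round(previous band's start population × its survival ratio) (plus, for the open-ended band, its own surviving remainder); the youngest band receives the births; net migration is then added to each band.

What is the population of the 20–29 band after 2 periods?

513

After projecting period 1:
Births: 990 × 0.431 = 427
10–19: 430 × 0.977 = 420
20–29: 730 × 0.973 = 710
30–39: 990 × 0.961 = 951
40+: 870 × 0.966 + 710 × 0.611 = 840 + 434 = 1274
Net migration: 10–19 + 107 → 527
End of period: [427, 527, 710, 951, 1274]
After projecting period 2:
Births: 710 × 0.431 = 306
10–19: 427 × 0.977 = 417
20–29: 527 × 0.973 = 513
30–39: 710 × 0.961 = 682
40+: 951 × 0.966 + 1274 × 0.611 = 919 + 778 = 1697
Net migration: 10–19 + 107 → 524
End of period: [306, 524, 513, 682, 1697]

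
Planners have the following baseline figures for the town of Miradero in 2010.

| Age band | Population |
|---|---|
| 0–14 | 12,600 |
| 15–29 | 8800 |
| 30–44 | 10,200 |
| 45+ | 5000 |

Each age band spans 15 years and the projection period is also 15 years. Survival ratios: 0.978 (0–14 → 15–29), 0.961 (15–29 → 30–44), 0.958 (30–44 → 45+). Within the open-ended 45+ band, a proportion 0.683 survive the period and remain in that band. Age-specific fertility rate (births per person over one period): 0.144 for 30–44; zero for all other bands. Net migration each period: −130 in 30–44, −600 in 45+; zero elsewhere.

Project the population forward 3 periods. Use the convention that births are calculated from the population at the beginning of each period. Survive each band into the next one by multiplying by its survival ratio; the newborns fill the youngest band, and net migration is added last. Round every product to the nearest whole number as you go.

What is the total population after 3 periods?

Let group 1 be 0–14 through group 4 = 45+.
— Period 1 —
Births: 10200 * 0.144 = 1469
Group 2: 12600 * 0.978 = 12323
Group 3: 8800 * 0.961 = 8457
Group 4: 10200 * 0.958 + 5000 * 0.683 = 9772 + 3415 = 13187
Net migration: Group 3 − 130 → 8327; Group 4 − 600 → 12587
End of period: [1469, 12323, 8327, 12587]
— Period 2 —
Births: 8327 * 0.144 = 1199
Group 2: 1469 * 0.978 = 1437
Group 3: 12323 * 0.961 = 11842
Group 4: 8327 * 0.958 + 12587 * 0.683 = 7977 + 8597 = 16574
Net migration: Group 3 − 130 → 11712; Group 4 − 600 → 15974
End of period: [1199, 1437, 11712, 15974]
— Period 3 —
Births: 11712 * 0.144 = 1687
Group 2: 1199 * 0.978 = 1173
Group 3: 1437 * 0.961 = 1381
Group 4: 11712 * 0.958 + 15974 * 0.683 = 11220 + 10910 = 22130
Net migration: Group 3 − 130 → 1251; Group 4 − 600 → 21530
End of period: [1687, 1173, 1251, 21530]
Total after period 3: 1687 + 1173 + 1251 + 21530 = 25641

25641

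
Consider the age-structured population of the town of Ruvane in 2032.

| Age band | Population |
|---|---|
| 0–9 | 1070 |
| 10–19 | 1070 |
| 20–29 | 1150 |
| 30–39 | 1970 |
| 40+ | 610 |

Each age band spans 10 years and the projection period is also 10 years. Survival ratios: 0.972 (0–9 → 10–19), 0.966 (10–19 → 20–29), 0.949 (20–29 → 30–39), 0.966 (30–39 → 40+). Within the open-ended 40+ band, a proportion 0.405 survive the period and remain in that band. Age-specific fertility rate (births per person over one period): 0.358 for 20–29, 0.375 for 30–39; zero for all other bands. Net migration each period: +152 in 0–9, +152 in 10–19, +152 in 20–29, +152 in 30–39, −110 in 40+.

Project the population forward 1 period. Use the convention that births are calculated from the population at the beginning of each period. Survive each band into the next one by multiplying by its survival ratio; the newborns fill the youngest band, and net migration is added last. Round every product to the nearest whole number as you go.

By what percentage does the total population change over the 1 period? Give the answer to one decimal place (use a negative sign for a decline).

18.6

Call the groups 1 to 5, youngest first.
Period 1.
Births: 1150 × 0.358 = 412 ; 1970 × 0.375 = 739 → 1151
Group 2: 1070 × 0.972 = 1040
Group 3: 1070 × 0.966 = 1034
Group 4: 1150 × 0.949 = 1091
Group 5: 1970 × 0.966 + 610 × 0.405 = 1903 + 247 = 2150
Net migration: Group 1 + 152 → 1303; Group 2 + 152 → 1192; Group 3 + 152 → 1186; Group 4 + 152 → 1243; Group 5 − 110 → 2040
Giving 1303 / 1192 / 1186 / 1243 / 2040.
Total: 5870 → 6964; change = 1094; percentage change = 18.6%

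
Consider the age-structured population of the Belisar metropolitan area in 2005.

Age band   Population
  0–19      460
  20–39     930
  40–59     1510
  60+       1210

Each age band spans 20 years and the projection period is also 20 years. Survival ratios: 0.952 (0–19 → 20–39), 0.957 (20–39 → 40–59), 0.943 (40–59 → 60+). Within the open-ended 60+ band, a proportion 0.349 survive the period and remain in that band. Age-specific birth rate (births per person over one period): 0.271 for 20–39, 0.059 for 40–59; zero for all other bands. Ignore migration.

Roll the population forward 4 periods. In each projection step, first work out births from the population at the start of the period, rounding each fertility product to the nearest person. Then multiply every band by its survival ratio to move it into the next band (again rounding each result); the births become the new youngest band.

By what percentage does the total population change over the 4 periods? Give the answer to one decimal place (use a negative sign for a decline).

(Bands numbered youngest = 1 to oldest = 4.)
Period 1:
Births: 930 * 0.271 = 252 ; 1510 * 0.059 = 89 → total 341
Band 2: 460 * 0.952 = 438
Band 3: 930 * 0.957 = 890
Band 4: 1510 * 0.943 + 1210 * 0.349 = 1424 + 422 = 1846
Population now: 0–19=341, 20–39=438, 40–59=890, 60+=1846
Period 2:
Births: 438 * 0.271 = 119 ; 890 * 0.059 = 53 → total 172
Band 2: 341 * 0.952 = 325
Band 3: 438 * 0.957 = 419
Band 4: 890 * 0.943 + 1846 * 0.349 = 839 + 644 = 1483
Population now: 0–19=172, 20–39=325, 40–59=419, 60+=1483
Period 3:
Births: 325 * 0.271 = 88 ; 419 * 0.059 = 25 → total 113
Band 2: 172 * 0.952 = 164
Band 3: 325 * 0.957 = 311
Band 4: 419 * 0.943 + 1483 * 0.349 = 395 + 518 = 913
Population now: 0–19=113, 20–39=164, 40–59=311, 60+=913
Period 4:
Births: 164 * 0.271 = 44 ; 311 * 0.059 = 18 → total 62
Band 2: 113 * 0.952 = 108
Band 3: 164 * 0.957 = 157
Band 4: 311 * 0.943 + 913 * 0.349 = 293 + 319 = 612
Population now: 0–19=62, 20–39=108, 40–59=157, 60+=612
Total: 4110 → 939; change = -3171; percentage change = -77.2%

-77.2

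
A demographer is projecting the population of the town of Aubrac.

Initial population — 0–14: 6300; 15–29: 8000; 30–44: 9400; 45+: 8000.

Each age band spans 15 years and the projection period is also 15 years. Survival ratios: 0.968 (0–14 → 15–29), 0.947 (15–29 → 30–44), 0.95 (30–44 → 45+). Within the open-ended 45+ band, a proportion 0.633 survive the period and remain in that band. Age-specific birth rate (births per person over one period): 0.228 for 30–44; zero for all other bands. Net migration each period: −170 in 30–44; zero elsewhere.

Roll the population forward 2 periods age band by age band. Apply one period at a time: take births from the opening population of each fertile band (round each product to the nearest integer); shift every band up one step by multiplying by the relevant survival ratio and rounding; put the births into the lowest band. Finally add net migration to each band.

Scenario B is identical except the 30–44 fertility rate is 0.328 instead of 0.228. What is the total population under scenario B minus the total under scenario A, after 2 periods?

1650

Numbering the bands 1..4 from youngest to oldest:
[period 1]
Births: 9400 × 0.228 = 2143
Band 2: 6300 × 0.968 = 6098
Band 3: 8000 × 0.947 = 7576
Band 4: 9400 × 0.95 + 8000 × 0.633 = 8930 + 5064 = 13994
Net migration: Band 3 − 170 → 7406
End of period: [2143, 6098, 7406, 13994]
[period 2]
Births: 7406 × 0.228 = 1689
Band 2: 2143 × 0.968 = 2074
Band 3: 6098 × 0.947 = 5775
Band 4: 7406 × 0.95 + 13994 × 0.633 = 7036 + 8858 = 15894
Net migration: Band 3 − 170 → 5605
End of period: [1689, 2074, 5605, 15894]
Scenario A total after 2 periods: 25262
Scenario B projection —
[period 1]
Births: 9400 × 0.328 = 3083
Band 2: 6300 × 0.968 = 6098
Band 3: 8000 × 0.947 = 7576
Band 4: 9400 × 0.95 + 8000 × 0.633 = 8930 + 5064 = 13994
Net migration: Band 3 − 170 → 7406
End of period: [3083, 6098, 7406, 13994]
[period 2]
Births: 7406 × 0.328 = 2429
Band 2: 3083 × 0.968 = 2984
Band 3: 6098 × 0.947 = 5775
Band 4: 7406 × 0.95 + 13994 × 0.633 = 7036 + 8858 = 15894
Net migration: Band 3 − 170 → 5605
End of period: [2429, 2984, 5605, 15894]
Scenario B total after 2 periods: 26912
Difference B − A = 26912 − 25262 = 1650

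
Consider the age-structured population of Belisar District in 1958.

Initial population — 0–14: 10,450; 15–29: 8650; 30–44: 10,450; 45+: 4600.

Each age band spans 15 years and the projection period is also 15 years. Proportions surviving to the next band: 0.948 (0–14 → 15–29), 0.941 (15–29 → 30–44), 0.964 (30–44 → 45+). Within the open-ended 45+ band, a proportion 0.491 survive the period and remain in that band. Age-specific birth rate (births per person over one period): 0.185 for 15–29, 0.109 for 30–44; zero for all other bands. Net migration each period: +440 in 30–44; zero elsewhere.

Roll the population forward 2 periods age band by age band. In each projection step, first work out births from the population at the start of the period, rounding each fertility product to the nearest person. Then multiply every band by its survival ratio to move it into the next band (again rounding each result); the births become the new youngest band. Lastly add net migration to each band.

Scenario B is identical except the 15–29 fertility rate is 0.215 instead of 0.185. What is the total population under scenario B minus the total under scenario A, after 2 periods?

Let band 1 be 0–14 through band 4 = 45+.
[period 1]
Births: 8650 × 0.185 = 1600 ; 10450 × 0.109 = 1139 → 2739
Band 2: 10450 × 0.948 = 9907
Band 3: 8650 × 0.941 = 8140
Band 4: 10450 × 0.964 + 4600 × 0.491 = 10074 + 2259 = 12333
Net migration: Band 3 + 440 → 8580
Giving 2739 / 9907 / 8580 / 12333.
[period 2]
Births: 9907 × 0.185 = 1833 ; 8580 × 0.109 = 935 → 2768
Band 2: 2739 × 0.948 = 2597
Band 3: 9907 × 0.941 = 9322
Band 4: 8580 × 0.964 + 12333 × 0.491 = 8271 + 6056 = 14327
Net migration: Band 3 + 440 → 9762
Giving 2768 / 2597 / 9762 / 14327.
Scenario A total after 2 periods: 29454
Scenario B projection —
[period 1]
Births: 8650 × 0.215 = 1860 ; 10450 × 0.109 = 1139 → 2999
Band 2: 10450 × 0.948 = 9907
Band 3: 8650 × 0.941 = 8140
Band 4: 10450 × 0.964 + 4600 × 0.491 = 10074 + 2259 = 12333
Net migration: Band 3 + 440 → 8580
Giving 2999 / 9907 / 8580 / 12333.
[period 2]
Births: 9907 × 0.215 = 2130 ; 8580 × 0.109 = 935 → 3065
Band 2: 2999 × 0.948 = 2843
Band 3: 9907 × 0.941 = 9322
Band 4: 8580 × 0.964 + 12333 × 0.491 = 8271 + 6056 = 14327
Net migration: Band 3 + 440 → 9762
Giving 3065 / 2843 / 9762 / 14327.
Scenario B total after 2 periods: 29997
Difference B − A = 29997 − 29454 = 543

543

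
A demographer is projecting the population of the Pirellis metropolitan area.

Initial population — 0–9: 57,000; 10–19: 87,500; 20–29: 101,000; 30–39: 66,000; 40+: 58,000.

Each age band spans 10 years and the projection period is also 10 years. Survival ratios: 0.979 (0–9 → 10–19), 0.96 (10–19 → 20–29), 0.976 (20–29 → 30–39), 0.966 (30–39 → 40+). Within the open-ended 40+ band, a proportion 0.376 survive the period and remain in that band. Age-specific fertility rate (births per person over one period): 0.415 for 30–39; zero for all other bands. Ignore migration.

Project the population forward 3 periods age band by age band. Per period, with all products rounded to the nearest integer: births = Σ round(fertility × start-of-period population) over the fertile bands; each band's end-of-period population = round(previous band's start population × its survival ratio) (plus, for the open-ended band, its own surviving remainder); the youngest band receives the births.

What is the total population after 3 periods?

(Bands numbered youngest = 1 to oldest = 5.)
[period 1]
Births: 66000 × 0.415 = 27390
Band 2: 57000 × 0.979 = 55803
Band 3: 87500 × 0.96 = 84000
Band 4: 101000 × 0.976 = 98576
Band 5: 66000 × 0.966 + 58000 × 0.376 = 63756 + 21808 = 85564
Giving 27390 / 55803 / 84000 / 98576 / 85564.
[period 2]
Births: 98576 × 0.415 = 40909
Band 2: 27390 × 0.979 = 26815
Band 3: 55803 × 0.96 = 53571
Band 4: 84000 × 0.976 = 81984
Band 5: 98576 × 0.966 + 85564 × 0.376 = 95224 + 32172 = 127396
Giving 40909 / 26815 / 53571 / 81984 / 127396.
[period 3]
Births: 81984 × 0.415 = 34023
Band 2: 40909 × 0.979 = 40050
Band 3: 26815 × 0.96 = 25742
Band 4: 53571 × 0.976 = 52285
Band 5: 81984 × 0.966 + 127396 × 0.376 = 79197 + 47901 = 127098
Giving 34023 / 40050 / 25742 / 52285 / 127098.
Total after period 3: 34023 + 40050 + 25742 + 52285 + 127098 = 279198

279198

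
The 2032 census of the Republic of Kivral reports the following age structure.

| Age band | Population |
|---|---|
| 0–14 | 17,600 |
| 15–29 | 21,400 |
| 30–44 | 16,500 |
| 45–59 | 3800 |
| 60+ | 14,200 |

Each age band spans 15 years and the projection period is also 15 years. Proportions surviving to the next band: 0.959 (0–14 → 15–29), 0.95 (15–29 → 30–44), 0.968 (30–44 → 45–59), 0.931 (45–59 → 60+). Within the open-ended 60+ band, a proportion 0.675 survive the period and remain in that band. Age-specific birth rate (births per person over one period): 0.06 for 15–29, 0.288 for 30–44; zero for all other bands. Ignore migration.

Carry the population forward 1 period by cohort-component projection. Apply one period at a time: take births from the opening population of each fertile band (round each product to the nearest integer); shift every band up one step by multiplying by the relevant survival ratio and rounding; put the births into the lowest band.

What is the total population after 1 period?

72339

Numbering the groups 1..5 from youngest to oldest:
Period 1.
Births: 21400 * 0.06 = 1284  |  16500 * 0.288 = 4752 — total 6036
Group 2: 17600 * 0.959 = 16878
Group 3: 21400 * 0.95 = 20330
Group 4: 16500 * 0.968 = 15972
Group 5: 3800 * 0.931 + 14200 * 0.675 = 3538 + 9585 = 13123
End of period: [6036, 16878, 20330, 15972, 13123]
Total after period 1: 6036 + 16878 + 20330 + 15972 + 13123 = 72339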